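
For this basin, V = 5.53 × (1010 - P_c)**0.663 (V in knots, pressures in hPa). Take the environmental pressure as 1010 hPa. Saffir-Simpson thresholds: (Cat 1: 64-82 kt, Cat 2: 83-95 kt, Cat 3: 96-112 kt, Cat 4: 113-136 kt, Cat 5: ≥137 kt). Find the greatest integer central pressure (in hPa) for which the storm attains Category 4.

915 hPa

Category 4 begins at V = 113 kt.
Required ΔP = (113/5.53)^(1/0.663) = 20.434^1.508 ≈ 94.71 hPa.
P_c ≤ 1010 − 94.71 = 915.29, so the highest integer P_c is 915 hPa.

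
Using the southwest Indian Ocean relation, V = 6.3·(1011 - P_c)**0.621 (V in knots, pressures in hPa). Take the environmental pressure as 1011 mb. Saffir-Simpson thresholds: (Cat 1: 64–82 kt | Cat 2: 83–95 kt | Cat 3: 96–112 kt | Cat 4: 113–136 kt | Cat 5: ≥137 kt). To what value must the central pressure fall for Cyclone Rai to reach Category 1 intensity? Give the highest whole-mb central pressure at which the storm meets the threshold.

Category 1 begins at V = 64 kt.
Required ΔP = (64/6.3)^(1/0.621) = 10.159^1.610 ≈ 41.81 mb.
P_c ≤ 1011 − 41.81 = 969.19, so the highest integer P_c is 969 mb.

969 mb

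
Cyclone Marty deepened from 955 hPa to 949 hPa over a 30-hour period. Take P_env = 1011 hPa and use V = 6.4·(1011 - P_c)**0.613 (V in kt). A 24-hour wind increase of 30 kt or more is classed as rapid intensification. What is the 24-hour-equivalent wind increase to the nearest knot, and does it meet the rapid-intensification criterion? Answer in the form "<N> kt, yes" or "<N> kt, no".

V₁: ΔP = 56, V ≈ 6.4 × 56^0.613 ≈ 75.48 kt.
V₂: ΔP = 62, V ≈ 6.4 × 62^0.613 ≈ 80.34 kt.
ΔV over 30 h = 4.86 kt → 24 h equivalent = 4.86 × 24/30 ≈ 3.89 kt.
4 kt < 30 kt ⇒ not rapid intensification.

4 kt, no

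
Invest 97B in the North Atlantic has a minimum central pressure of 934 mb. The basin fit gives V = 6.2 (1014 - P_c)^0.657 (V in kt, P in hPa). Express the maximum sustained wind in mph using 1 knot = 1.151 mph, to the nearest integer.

ΔP = 1014 − 934 = 80 mb.
V ≈ 6.2 × 80^0.657 = 6.2 × 17.796 ≈ 110.337 kt.
110.337 × 1.151 ≈ 127.00 mph → 127 mph.

127 mph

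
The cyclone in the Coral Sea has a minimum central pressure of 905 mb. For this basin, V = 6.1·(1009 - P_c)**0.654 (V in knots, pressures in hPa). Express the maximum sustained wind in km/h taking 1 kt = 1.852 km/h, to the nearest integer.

236 km/h

ΔP = 1009 − 905 = 104 mb.
V ≈ 6.1 × 104^0.654 = 6.1 × 20.852 ≈ 127.195 kt.
127.195 × 1.852 ≈ 235.56 km/h → 236 km/h.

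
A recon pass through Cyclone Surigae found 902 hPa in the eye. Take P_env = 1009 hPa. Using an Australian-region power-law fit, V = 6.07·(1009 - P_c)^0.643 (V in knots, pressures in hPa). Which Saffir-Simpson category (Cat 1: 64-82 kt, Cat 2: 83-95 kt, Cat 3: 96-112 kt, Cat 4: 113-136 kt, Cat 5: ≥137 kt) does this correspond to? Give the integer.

4

ΔP = 1009 − 902 = 107 hPa.
V ≈ 6.07 × 107^0.643 = 6.07 × 20.18 ≈ 122 kt.
122 kt falls in the Category 4 band.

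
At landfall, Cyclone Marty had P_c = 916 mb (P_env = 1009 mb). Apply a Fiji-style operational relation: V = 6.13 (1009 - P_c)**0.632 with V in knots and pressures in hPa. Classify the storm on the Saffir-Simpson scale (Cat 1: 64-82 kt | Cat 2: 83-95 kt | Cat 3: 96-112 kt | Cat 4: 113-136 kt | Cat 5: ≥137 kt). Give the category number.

ΔP = 1009 − 916 = 93 mb.
V ≈ 6.13 × 93^0.632 = 6.13 × 17.54 ≈ 108 kt.
108 kt falls in the Category 3 band.

3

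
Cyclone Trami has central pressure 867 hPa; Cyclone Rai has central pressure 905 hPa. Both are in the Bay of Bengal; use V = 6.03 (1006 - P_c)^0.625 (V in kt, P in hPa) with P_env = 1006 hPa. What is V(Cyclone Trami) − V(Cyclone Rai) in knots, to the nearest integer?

24 kt

Cyclone Trami: ΔP = 139; V ≈ 6.03 × 139^0.625 ≈ 131.74 kt.
Cyclone Rai: ΔP = 101; V ≈ 6.03 × 101^0.625 ≈ 107.90 kt.
Difference ≈ 131.74 − 107.90 = 23.84 → 24 kt.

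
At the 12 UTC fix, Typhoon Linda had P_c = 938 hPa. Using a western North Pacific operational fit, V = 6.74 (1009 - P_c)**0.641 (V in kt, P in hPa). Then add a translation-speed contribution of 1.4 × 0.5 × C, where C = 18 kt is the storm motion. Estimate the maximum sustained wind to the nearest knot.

ΔP = 1009 − 938 = 71 hPa.
71^0.641 ≈ 15.369.
V ≈ 6.74 × 15.369 ≈ 103.6 kt.
Translation term: 1.4 × 0.5 × 18 = 12.6 kt.
Corrected V ≈ 116.2 kt → 116 kt.

116 kt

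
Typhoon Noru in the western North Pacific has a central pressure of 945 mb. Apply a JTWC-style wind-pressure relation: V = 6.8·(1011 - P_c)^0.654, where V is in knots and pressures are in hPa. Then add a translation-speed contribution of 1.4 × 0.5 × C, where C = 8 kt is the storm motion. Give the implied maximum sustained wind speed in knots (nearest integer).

111 kt

ΔP = 1011 − 945 = 66 mb.
66^0.654 ≈ 15.488.
V ≈ 6.8 × 15.488 ≈ 105.3 kt.
Translation term: 1.4 × 0.5 × 8 = 5.6 kt.
Corrected V ≈ 110.9 kt → 111 kt.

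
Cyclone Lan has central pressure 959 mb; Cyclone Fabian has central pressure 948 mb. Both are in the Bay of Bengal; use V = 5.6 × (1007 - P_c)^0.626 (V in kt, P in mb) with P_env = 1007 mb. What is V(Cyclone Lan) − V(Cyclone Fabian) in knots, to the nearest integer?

-9 kt

Cyclone Lan: ΔP = 48; V ≈ 5.6 × 48^0.626 ≈ 63.19 kt.
Cyclone Fabian: ΔP = 59; V ≈ 5.6 × 59^0.626 ≈ 71.90 kt.
Difference ≈ 63.19 − 71.90 = -8.71 → -9 kt.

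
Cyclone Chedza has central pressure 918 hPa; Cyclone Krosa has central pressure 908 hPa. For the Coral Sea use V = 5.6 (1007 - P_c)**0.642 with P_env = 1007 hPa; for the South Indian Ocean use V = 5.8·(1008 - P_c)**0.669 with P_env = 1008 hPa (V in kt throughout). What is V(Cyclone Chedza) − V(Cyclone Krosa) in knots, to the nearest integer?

-26 kt

Cyclone Chedza: ΔP = 89; V ≈ 5.6 × 89^0.642 ≈ 99.93 kt.
Cyclone Krosa: ΔP = 100; V ≈ 5.8 × 100^0.669 ≈ 126.31 kt.
Difference ≈ 99.93 − 126.31 = -26.38 → -26 kt.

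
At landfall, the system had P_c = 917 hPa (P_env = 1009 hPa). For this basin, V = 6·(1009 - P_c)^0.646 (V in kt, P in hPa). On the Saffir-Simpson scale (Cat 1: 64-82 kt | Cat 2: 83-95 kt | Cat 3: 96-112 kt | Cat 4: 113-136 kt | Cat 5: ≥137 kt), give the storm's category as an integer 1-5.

3

ΔP = 1009 − 917 = 92 hPa.
V ≈ 6 × 92^0.646 = 6 × 18.56 ≈ 111 kt.
111 kt falls in the Category 3 band.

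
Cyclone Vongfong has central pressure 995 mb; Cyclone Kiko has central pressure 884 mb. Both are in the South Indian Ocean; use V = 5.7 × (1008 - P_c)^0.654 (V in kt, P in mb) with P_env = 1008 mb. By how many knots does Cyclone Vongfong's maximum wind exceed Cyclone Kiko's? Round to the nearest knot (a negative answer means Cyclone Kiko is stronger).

Cyclone Vongfong: ΔP = 13; V ≈ 5.7 × 13^0.654 ≈ 30.51 kt.
Cyclone Kiko: ΔP = 124; V ≈ 5.7 × 124^0.654 ≈ 133.34 kt.
Difference ≈ 30.51 − 133.34 = -102.83 → -103 kt.

-103 kt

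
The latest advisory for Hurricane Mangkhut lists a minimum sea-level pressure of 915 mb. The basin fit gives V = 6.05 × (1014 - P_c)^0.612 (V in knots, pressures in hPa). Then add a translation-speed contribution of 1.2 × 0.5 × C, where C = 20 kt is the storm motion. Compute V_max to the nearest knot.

113 kt

ΔP = 1014 − 915 = 99 mb.
99^0.612 ≈ 16.647.
V ≈ 6.05 × 16.647 ≈ 100.7 kt.
Translation term: 1.2 × 0.5 × 20 = 12 kt.
Corrected V ≈ 112.7 kt → 113 kt.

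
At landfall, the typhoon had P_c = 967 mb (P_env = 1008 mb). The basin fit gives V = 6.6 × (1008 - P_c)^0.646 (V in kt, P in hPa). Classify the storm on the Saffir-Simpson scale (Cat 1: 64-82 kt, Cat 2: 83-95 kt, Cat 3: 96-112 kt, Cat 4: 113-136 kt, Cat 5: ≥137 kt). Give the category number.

1

ΔP = 1008 − 967 = 41 mb.
V ≈ 6.6 × 41^0.646 = 6.6 × 11.01 ≈ 73 kt.
73 kt falls in the Category 1 band.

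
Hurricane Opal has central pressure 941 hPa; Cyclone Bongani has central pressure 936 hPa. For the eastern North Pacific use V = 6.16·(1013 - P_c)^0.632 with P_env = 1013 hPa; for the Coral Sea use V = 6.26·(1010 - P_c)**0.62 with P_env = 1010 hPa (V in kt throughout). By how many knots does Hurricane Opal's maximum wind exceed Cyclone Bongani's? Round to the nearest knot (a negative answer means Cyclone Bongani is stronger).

Hurricane Opal: ΔP = 72; V ≈ 6.16 × 72^0.632 ≈ 91.92 kt.
Cyclone Bongani: ΔP = 74; V ≈ 6.26 × 74^0.62 ≈ 90.26 kt.
Difference ≈ 91.92 − 90.26 = 1.66 → 2 kt.

2 kt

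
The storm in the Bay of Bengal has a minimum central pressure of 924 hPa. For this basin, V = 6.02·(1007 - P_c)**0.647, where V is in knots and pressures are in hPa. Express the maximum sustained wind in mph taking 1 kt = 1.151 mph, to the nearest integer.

ΔP = 1007 − 924 = 83 hPa.
V ≈ 6.02 × 83^0.647 = 6.02 × 17.444 ≈ 105.012 kt.
105.012 × 1.151 ≈ 120.87 mph → 121 mph.

121 mph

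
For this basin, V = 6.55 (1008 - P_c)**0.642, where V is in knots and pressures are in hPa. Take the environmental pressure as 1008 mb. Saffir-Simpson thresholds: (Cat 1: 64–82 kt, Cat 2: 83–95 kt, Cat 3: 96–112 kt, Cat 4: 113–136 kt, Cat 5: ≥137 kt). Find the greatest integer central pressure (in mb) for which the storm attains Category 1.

Category 1 begins at V = 64 kt.
Required ΔP = (64/6.55)^(1/0.642) = 9.771^1.558 ≈ 34.83 mb.
P_c ≤ 1008 − 34.83 = 973.17, so the highest integer P_c is 973 mb.

973 mb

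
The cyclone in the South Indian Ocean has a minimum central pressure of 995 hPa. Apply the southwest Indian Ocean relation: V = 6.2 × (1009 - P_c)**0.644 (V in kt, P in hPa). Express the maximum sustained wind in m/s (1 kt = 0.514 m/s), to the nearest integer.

ΔP = 1009 − 995 = 14 hPa.
V ≈ 6.2 × 14^0.644 = 6.2 × 5.472 ≈ 33.923 kt.
33.923 × 0.514 ≈ 17.44 m/s → 17 m/s.

17 m/s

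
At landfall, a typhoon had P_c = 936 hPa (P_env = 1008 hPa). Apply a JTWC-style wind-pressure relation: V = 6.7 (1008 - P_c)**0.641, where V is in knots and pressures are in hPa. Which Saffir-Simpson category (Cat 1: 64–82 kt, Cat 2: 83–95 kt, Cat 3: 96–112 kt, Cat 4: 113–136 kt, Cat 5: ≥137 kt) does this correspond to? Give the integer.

ΔP = 1008 − 936 = 72 hPa.
V ≈ 6.7 × 72^0.641 = 6.7 × 15.51 ≈ 104 kt.
104 kt falls in the Category 3 band.

3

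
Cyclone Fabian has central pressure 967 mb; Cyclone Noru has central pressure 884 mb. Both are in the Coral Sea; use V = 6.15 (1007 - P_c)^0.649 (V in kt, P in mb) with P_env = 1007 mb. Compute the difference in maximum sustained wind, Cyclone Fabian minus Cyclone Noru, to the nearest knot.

Cyclone Fabian: ΔP = 40; V ≈ 6.15 × 40^0.649 ≈ 67.39 kt.
Cyclone Noru: ΔP = 123; V ≈ 6.15 × 123^0.649 ≈ 139.71 kt.
Difference ≈ 67.39 − 139.71 = -72.32 → -72 kt.

-72 kt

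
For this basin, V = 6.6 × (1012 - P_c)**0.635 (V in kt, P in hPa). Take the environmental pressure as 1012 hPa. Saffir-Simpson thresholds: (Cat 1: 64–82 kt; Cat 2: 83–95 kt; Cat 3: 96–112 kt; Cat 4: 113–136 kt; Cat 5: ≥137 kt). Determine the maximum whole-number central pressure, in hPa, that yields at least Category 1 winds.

976 hPa

Category 1 begins at V = 64 kt.
Required ΔP = (64/6.6)^(1/0.635) = 9.697^1.575 ≈ 35.79 hPa.
P_c ≤ 1012 − 35.79 = 976.21, so the highest integer P_c is 976 hPa.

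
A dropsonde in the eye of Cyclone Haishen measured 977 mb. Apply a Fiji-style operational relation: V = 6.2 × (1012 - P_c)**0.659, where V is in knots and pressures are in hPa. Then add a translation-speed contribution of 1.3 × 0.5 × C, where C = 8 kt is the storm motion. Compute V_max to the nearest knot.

70 kt

ΔP = 1012 − 977 = 35 mb.
35^0.659 ≈ 10.412.
V ≈ 6.2 × 10.412 ≈ 64.6 kt.
Translation term: 1.3 × 0.5 × 8 = 5.2 kt.
Corrected V ≈ 69.8 kt → 70 kt.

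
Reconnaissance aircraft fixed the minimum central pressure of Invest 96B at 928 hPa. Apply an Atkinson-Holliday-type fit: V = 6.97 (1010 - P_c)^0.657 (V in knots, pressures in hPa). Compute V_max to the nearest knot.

ΔP = 1010 − 928 = 82 hPa.
82^0.657 ≈ 18.087.
V ≈ 6.97 × 18.087 ≈ 126.1 kt.

126 kt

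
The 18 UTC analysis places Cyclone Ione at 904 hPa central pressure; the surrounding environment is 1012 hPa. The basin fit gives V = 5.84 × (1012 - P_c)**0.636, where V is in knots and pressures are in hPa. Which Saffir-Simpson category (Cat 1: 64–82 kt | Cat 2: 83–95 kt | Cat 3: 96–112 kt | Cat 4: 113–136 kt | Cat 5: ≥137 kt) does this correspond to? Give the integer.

ΔP = 1012 − 904 = 108 hPa.
V ≈ 5.84 × 108^0.636 = 5.84 × 19.65 ≈ 115 kt.
115 kt falls in the Category 4 band.

4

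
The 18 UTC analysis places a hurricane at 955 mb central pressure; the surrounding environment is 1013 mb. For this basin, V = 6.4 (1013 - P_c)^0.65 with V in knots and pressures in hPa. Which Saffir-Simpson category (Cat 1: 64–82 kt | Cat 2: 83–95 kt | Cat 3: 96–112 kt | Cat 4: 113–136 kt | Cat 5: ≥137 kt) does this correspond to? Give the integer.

2

ΔP = 1013 − 955 = 58 mb.
V ≈ 6.4 × 58^0.65 = 6.4 × 14.00 ≈ 90 kt.
90 kt falls in the Category 2 band.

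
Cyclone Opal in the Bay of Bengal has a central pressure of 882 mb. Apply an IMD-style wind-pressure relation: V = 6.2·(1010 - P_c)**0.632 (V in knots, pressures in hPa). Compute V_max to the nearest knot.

ΔP = 1010 − 882 = 128 mb.
128^0.632 ≈ 21.466.
V ≈ 6.2 × 21.466 ≈ 133.1 kt.

133 kt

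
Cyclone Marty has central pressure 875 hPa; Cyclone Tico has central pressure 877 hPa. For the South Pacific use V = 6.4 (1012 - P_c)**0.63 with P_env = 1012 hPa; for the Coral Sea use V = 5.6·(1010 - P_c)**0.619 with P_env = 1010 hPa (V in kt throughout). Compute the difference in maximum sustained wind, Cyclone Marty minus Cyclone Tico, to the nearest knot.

26 kt

Cyclone Marty: ΔP = 137; V ≈ 6.4 × 137^0.63 ≈ 142.01 kt.
Cyclone Tico: ΔP = 133; V ≈ 5.6 × 133^0.619 ≈ 115.57 kt.
Difference ≈ 142.01 − 115.57 = 26.44 → 26 kt.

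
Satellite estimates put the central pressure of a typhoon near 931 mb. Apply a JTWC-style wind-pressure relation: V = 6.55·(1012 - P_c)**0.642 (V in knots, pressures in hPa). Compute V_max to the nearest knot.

ΔP = 1012 − 931 = 81 mb.
81^0.642 ≈ 16.798.
V ≈ 6.55 × 16.798 ≈ 110.0 kt.

110 kt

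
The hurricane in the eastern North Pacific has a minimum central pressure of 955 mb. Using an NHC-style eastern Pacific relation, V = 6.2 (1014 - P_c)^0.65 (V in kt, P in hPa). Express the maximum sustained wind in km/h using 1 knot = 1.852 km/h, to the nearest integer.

163 km/h

ΔP = 1014 − 955 = 59 mb.
V ≈ 6.2 × 59^0.65 = 6.2 × 14.160 ≈ 87.790 kt.
87.790 × 1.852 ≈ 162.59 km/h → 163 km/h.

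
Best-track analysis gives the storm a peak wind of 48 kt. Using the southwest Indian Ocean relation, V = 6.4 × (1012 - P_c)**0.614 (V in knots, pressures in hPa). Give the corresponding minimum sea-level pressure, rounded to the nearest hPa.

985 hPa

ΔP = (V / 6.4)^(1/0.614) = (48/6.4)^1.629.
48/6.4 = 7.500; 7.500^1.629 ≈ 26.62 hPa.
P_c = 1012 − 26.62 = 985.38 ≈ 985 hPa.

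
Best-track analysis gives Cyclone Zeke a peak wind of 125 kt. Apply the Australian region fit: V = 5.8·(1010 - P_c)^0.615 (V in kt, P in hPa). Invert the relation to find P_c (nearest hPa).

863 hPa

ΔP = (V / 5.8)^(1/0.615) = (125/5.8)^1.626.
125/5.8 = 21.552; 21.552^1.626 ≈ 147.32 hPa.
P_c = 1010 − 147.32 = 862.68 ≈ 863 hPa.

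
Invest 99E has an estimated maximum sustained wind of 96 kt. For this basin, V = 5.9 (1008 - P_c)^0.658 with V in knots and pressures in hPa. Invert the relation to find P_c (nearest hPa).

939 hPa

ΔP = (V / 5.9)^(1/0.658) = (96/5.9)^1.520.
96/5.9 = 16.271; 16.271^1.520 ≈ 69.35 hPa.
P_c = 1008 − 69.35 = 938.65 ≈ 939 hPa.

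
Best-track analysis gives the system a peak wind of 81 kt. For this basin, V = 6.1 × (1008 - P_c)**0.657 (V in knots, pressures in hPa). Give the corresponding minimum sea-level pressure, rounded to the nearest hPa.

ΔP = (V / 6.1)^(1/0.657) = (81/6.1)^1.522.
81/6.1 = 13.279; 13.279^1.522 ≈ 51.23 hPa.
P_c = 1008 − 51.23 = 956.77 ≈ 957 hPa.

957 hPa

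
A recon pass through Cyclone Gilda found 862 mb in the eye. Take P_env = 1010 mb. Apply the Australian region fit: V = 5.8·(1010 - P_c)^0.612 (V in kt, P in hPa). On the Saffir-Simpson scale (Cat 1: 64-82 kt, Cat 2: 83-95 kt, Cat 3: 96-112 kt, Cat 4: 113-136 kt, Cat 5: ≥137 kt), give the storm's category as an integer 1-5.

ΔP = 1010 − 862 = 148 mb.
V ≈ 5.8 × 148^0.612 = 5.8 × 21.29 ≈ 123 kt.
123 kt falls in the Category 4 band.

4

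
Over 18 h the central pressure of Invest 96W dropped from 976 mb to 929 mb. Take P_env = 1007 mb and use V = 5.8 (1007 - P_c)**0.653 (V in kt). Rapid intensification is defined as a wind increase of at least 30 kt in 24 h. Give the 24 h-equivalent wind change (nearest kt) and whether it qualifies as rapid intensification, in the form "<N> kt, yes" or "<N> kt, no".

V₁: ΔP = 31, V ≈ 5.8 × 31^0.653 ≈ 54.61 kt.
V₂: ΔP = 78, V ≈ 5.8 × 78^0.653 ≈ 99.76 kt.
ΔV over 18 h = 45.15 kt → 24 h equivalent = 45.15 × 24/18 ≈ 60.20 kt.
60 kt ≥ 30 kt ⇒ rapid intensification.

60 kt, yes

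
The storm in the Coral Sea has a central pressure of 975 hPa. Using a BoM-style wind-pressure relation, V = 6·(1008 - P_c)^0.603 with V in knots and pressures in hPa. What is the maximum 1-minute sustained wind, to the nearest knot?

49 kt

ΔP = 1008 − 975 = 33 hPa.
33^0.603 ≈ 8.235.
V ≈ 6 × 8.235 ≈ 49.4 kt.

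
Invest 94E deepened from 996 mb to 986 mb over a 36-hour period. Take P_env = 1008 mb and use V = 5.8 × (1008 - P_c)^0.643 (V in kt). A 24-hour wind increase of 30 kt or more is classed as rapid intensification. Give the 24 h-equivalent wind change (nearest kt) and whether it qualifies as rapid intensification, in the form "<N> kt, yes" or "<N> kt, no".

9 kt, no

V₁: ΔP = 12, V ≈ 5.8 × 12^0.643 ≈ 28.66 kt.
V₂: ΔP = 22, V ≈ 5.8 × 22^0.643 ≈ 42.33 kt.
ΔV over 36 h = 13.67 kt → 24 h equivalent = 13.67 × 24/36 ≈ 9.11 kt.
9 kt < 30 kt ⇒ not rapid intensification.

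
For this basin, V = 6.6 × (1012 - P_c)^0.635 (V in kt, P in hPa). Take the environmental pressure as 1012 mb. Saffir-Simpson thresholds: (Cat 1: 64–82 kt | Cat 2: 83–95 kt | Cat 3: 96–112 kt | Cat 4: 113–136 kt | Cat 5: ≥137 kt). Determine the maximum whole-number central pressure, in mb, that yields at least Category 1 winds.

Category 1 begins at V = 64 kt.
Required ΔP = (64/6.6)^(1/0.635) = 9.697^1.575 ≈ 35.79 mb.
P_c ≤ 1012 − 35.79 = 976.21, so the highest integer P_c is 976 mb.

976 mb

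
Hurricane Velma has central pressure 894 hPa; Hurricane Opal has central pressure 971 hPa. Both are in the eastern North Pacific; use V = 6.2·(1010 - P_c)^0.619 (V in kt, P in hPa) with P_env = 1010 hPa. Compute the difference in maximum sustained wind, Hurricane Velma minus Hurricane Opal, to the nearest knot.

58 kt

Hurricane Velma: ΔP = 116; V ≈ 6.2 × 116^0.619 ≈ 117.57 kt.
Hurricane Opal: ΔP = 39; V ≈ 6.2 × 39^0.619 ≈ 59.88 kt.
Difference ≈ 117.57 − 59.88 = 57.69 → 58 kt.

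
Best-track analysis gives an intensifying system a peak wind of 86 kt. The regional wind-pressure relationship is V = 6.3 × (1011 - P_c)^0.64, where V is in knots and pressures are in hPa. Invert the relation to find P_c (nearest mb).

ΔP = (V / 6.3)^(1/0.64) = (86/6.3)^1.562.
86/6.3 = 13.651; 13.651^1.562 ≈ 59.39 mb.
P_c = 1011 − 59.39 = 951.61 ≈ 952 mb.

952 mb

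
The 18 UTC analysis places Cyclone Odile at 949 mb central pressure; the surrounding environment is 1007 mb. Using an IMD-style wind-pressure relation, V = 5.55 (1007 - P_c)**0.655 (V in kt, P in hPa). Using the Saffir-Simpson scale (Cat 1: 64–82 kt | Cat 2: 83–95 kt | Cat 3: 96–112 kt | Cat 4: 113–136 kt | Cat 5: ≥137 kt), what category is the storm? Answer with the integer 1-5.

1

ΔP = 1007 − 949 = 58 mb.
V ≈ 5.55 × 58^0.655 = 5.55 × 14.29 ≈ 79 kt.
79 kt falls in the Category 1 band.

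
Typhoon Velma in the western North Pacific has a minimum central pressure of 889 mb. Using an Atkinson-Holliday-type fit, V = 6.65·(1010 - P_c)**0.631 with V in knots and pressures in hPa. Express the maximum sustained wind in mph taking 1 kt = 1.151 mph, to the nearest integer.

ΔP = 1010 − 889 = 121 mb.
V ≈ 6.65 × 121^0.631 = 6.65 × 20.618 ≈ 137.107 kt.
137.107 × 1.151 ≈ 157.81 mph → 158 mph.

158 mph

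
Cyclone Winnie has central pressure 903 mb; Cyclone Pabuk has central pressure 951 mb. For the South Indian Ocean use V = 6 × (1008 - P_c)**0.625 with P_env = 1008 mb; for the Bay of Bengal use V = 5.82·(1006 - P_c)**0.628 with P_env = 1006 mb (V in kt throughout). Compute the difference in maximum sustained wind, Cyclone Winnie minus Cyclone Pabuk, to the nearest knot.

Cyclone Winnie: ΔP = 105; V ≈ 6 × 105^0.625 ≈ 110.00 kt.
Cyclone Pabuk: ΔP = 55; V ≈ 5.82 × 55^0.628 ≈ 72.09 kt.
Difference ≈ 110.00 − 72.09 = 37.91 → 38 kt.

38 kt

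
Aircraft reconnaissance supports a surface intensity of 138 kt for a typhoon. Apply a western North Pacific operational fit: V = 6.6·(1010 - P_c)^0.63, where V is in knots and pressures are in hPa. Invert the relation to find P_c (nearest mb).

885 mb

ΔP = (V / 6.6)^(1/0.63) = (138/6.6)^1.587.
138/6.6 = 20.909; 20.909^1.587 ≈ 124.67 mb.
P_c = 1010 − 124.67 = 885.33 ≈ 885 mb.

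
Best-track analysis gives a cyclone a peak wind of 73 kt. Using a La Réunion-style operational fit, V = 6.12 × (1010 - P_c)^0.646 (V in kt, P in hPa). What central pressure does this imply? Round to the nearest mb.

964 mb

ΔP = (V / 6.12)^(1/0.646) = (73/6.12)^1.548.
73/6.12 = 11.928; 11.928^1.548 ≈ 46.40 mb.
P_c = 1010 − 46.40 = 963.60 ≈ 964 mb.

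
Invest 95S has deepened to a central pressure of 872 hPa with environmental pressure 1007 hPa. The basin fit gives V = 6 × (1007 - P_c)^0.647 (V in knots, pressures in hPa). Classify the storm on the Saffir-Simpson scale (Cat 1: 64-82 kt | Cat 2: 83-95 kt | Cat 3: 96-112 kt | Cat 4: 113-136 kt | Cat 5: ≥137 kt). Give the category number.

5

ΔP = 1007 − 872 = 135 hPa.
V ≈ 6 × 135^0.647 = 6 × 23.90 ≈ 143 kt.
143 kt falls in the Category 5 band.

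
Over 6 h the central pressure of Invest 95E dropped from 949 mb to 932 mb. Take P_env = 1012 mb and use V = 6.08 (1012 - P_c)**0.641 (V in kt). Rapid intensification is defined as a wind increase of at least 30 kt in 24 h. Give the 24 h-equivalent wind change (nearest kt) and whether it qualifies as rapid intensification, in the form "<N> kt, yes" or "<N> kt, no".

57 kt, yes

V₁: ΔP = 63, V ≈ 6.08 × 63^0.641 ≈ 86.55 kt.
V₂: ΔP = 80, V ≈ 6.08 × 80^0.641 ≈ 100.88 kt.
ΔV over 6 h = 14.33 kt → 24 h equivalent = 14.33 × 24/6 ≈ 57.32 kt.
57 kt ≥ 30 kt ⇒ rapid intensification.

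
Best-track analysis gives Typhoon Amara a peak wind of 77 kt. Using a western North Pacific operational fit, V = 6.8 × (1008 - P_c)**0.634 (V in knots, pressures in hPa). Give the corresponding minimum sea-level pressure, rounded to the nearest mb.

962 mb

ΔP = (V / 6.8)^(1/0.634) = (77/6.8)^1.577.
77/6.8 = 11.324; 11.324^1.577 ≈ 45.97 mb.
P_c = 1008 − 45.97 = 962.03 ≈ 962 mb.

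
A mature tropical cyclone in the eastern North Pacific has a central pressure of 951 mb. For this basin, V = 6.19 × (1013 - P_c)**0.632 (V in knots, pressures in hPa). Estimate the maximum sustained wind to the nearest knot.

ΔP = 1013 − 951 = 62 mb.
62^0.632 ≈ 13.577.
V ≈ 6.19 × 13.577 ≈ 84.0 kt.

84 kt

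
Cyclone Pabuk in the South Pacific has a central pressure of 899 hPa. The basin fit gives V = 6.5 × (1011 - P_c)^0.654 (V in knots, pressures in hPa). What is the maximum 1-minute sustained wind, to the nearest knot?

ΔP = 1011 − 899 = 112 hPa.
112^0.654 ≈ 21.887.
V ≈ 6.5 × 21.887 ≈ 142.3 kt.

142 kt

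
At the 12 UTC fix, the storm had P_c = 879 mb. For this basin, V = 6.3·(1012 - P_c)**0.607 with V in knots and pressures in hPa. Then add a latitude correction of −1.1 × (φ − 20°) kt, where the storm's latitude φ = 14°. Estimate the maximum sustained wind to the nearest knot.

129 kt

ΔP = 1012 − 879 = 133 mb.
133^0.607 ≈ 19.462.
V ≈ 6.3 × 19.462 ≈ 122.6 kt.
Latitude correction: −1.1 × (14 − 20) = 6.6 kt.
Corrected V ≈ 129.2 kt → 129 kt.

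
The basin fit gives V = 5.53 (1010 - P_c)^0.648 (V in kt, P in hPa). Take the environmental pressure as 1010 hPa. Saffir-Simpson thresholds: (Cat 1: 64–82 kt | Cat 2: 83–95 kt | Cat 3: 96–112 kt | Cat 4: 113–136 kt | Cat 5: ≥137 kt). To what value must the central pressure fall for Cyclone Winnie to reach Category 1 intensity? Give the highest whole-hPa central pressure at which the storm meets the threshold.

966 hPa

Category 1 begins at V = 64 kt.
Required ΔP = (64/5.53)^(1/0.648) = 11.573^1.543 ≈ 43.77 hPa.
P_c ≤ 1010 − 43.77 = 966.23, so the highest integer P_c is 966 hPa.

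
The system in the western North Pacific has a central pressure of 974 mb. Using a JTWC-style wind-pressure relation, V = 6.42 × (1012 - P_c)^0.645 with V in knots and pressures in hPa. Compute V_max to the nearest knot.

67 kt

ΔP = 1012 − 974 = 38 mb.
38^0.645 ≈ 10.446.
V ≈ 6.42 × 10.446 ≈ 67.1 kt.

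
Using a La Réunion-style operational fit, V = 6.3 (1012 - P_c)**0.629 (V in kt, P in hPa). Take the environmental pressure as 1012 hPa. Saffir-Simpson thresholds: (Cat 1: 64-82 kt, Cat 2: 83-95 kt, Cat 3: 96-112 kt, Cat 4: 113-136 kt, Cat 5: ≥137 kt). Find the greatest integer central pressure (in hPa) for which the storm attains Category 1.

Category 1 begins at V = 64 kt.
Required ΔP = (64/6.3)^(1/0.629) = 10.159^1.590 ≈ 39.87 hPa.
P_c ≤ 1012 − 39.87 = 972.13, so the highest integer P_c is 972 hPa.

972 hPa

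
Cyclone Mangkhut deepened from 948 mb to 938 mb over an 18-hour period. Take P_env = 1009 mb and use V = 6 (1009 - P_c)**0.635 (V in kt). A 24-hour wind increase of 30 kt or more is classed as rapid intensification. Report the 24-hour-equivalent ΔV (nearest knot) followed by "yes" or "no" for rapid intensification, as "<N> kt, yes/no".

11 kt, no

V₁: ΔP = 61, V ≈ 6 × 61^0.635 ≈ 81.63 kt.
V₂: ΔP = 71, V ≈ 6 × 71^0.635 ≈ 89.89 kt.
ΔV over 18 h = 8.26 kt → 24 h equivalent = 8.26 × 24/18 ≈ 11.01 kt.
11 kt < 30 kt ⇒ not rapid intensification.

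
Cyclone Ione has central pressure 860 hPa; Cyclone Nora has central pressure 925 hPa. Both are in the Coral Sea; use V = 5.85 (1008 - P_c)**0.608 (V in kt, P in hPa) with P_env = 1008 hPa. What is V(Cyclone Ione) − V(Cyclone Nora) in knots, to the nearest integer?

36 kt

Cyclone Ione: ΔP = 148; V ≈ 5.85 × 148^0.608 ≈ 122.09 kt.
Cyclone Nora: ΔP = 83; V ≈ 5.85 × 83^0.608 ≈ 85.89 kt.
Difference ≈ 122.09 − 85.89 = 36.20 → 36 kt.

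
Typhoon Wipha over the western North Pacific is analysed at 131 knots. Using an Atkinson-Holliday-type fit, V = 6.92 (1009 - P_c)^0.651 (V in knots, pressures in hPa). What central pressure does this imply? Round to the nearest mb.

917 mb

ΔP = (V / 6.92)^(1/0.651) = (131/6.92)^1.536.
131/6.92 = 18.931; 18.931^1.536 ≈ 91.59 mb.
P_c = 1009 − 91.59 = 917.41 ≈ 917 mb.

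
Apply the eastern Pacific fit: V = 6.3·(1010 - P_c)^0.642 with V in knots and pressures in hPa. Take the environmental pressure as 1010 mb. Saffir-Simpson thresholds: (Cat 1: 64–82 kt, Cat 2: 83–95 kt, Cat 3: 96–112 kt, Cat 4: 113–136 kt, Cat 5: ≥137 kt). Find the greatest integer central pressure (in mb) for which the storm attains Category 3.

940 mb

Category 3 begins at V = 96 kt.
Required ΔP = (96/6.3)^(1/0.642) = 15.238^1.558 ≈ 69.59 mb.
P_c ≤ 1010 − 69.59 = 940.41, so the highest integer P_c is 940 mb.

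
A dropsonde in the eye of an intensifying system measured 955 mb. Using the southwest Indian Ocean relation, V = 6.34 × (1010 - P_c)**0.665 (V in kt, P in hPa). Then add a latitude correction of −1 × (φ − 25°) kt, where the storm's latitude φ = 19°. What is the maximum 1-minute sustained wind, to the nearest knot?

ΔP = 1010 − 955 = 55 mb.
55^0.665 ≈ 14.366.
V ≈ 6.34 × 14.366 ≈ 91.1 kt.
Latitude correction: −1 × (19 − 25) = 6 kt.
Corrected V ≈ 97.1 kt → 97 kt.

97 kt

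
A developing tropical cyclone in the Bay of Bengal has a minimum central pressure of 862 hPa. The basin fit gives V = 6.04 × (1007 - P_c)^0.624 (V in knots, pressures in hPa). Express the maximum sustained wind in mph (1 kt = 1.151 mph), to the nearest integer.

ΔP = 1007 − 862 = 145 hPa.
V ≈ 6.04 × 145^0.624 = 6.04 × 22.320 ≈ 134.813 kt.
134.813 × 1.151 ≈ 155.17 mph → 155 mph.

155 mph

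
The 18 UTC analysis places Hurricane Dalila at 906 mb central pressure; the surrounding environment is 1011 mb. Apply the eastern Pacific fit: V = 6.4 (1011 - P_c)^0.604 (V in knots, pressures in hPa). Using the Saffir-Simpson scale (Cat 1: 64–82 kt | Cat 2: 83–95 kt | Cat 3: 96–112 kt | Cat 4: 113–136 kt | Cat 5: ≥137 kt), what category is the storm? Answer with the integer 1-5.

3

ΔP = 1011 − 906 = 105 mb.
V ≈ 6.4 × 105^0.604 = 6.4 × 16.63 ≈ 106 kt.
106 kt falls in the Category 3 band.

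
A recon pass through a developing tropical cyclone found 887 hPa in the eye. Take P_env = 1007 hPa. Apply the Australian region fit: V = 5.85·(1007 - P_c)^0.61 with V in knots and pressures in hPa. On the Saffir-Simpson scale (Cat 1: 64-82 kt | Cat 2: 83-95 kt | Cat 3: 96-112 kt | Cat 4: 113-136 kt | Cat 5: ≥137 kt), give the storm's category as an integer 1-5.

3

ΔP = 1007 − 887 = 120 hPa.
V ≈ 5.85 × 120^0.61 = 5.85 × 18.55 ≈ 109 kt.
109 kt falls in the Category 3 band.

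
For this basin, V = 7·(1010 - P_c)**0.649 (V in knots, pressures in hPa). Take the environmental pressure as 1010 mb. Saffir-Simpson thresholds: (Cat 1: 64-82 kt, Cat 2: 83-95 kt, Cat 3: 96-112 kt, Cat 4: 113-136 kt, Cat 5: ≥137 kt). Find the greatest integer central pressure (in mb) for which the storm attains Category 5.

Category 5 begins at V = 137 kt.
Required ΔP = (137/7)^(1/0.649) = 19.571^1.541 ≈ 97.76 mb.
P_c ≤ 1010 − 97.76 = 912.24, so the highest integer P_c is 912 mb.

912 mb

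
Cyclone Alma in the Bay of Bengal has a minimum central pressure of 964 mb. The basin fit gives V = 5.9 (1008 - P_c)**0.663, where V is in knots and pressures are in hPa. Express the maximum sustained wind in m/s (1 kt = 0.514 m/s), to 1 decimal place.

37.3 m/s

ΔP = 1008 − 964 = 44 mb.
V ≈ 5.9 × 44^0.663 = 5.9 × 12.292 ≈ 72.521 kt.
72.521 × 0.514 ≈ 37.28 m/s → 37.3 m/s.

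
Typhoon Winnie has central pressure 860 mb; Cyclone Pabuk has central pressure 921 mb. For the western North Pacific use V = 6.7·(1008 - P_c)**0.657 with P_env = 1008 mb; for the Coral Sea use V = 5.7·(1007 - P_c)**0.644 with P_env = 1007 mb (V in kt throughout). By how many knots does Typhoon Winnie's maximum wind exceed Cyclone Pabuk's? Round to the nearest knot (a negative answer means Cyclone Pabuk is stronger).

Typhoon Winnie: ΔP = 148; V ≈ 6.7 × 148^0.657 ≈ 178.62 kt.
Cyclone Pabuk: ΔP = 86; V ≈ 5.7 × 86^0.644 ≈ 100.39 kt.
Difference ≈ 178.62 − 100.39 = 78.23 → 78 kt.

78 kt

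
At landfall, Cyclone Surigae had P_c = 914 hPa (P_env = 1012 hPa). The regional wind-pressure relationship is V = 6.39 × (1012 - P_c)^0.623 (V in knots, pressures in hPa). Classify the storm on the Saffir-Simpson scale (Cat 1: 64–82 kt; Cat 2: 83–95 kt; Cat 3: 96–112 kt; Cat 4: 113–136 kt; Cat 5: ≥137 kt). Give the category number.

3

ΔP = 1012 − 914 = 98 hPa.
V ≈ 6.39 × 98^0.623 = 6.39 × 17.40 ≈ 111 kt.
111 kt falls in the Category 3 band.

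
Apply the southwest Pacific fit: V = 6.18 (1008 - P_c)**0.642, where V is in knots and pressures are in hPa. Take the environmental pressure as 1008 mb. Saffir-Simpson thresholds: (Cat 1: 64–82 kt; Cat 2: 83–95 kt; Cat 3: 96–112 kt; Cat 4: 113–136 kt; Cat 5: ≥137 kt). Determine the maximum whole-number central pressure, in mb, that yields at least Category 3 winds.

936 mb

Category 3 begins at V = 96 kt.
Required ΔP = (96/6.18)^(1/0.642) = 15.534^1.558 ≈ 71.71 mb.
P_c ≤ 1008 − 71.71 = 936.29, so the highest integer P_c is 936 mb.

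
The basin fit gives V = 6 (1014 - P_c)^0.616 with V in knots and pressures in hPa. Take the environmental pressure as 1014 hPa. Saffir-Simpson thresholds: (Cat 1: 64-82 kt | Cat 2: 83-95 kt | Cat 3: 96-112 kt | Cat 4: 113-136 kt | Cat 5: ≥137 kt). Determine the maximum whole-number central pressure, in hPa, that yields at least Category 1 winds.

967 hPa

Category 1 begins at V = 64 kt.
Required ΔP = (64/6)^(1/0.616) = 10.667^1.623 ≈ 46.65 hPa.
P_c ≤ 1014 − 46.65 = 967.35, so the highest integer P_c is 967 hPa.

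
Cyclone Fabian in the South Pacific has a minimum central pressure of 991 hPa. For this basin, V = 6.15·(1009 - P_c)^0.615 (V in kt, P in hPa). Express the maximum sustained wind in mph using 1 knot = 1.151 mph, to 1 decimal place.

ΔP = 1009 − 991 = 18 hPa.
V ≈ 6.15 × 18^0.615 = 6.15 × 5.916 ≈ 36.380 kt.
36.380 × 1.151 ≈ 41.87 mph → 41.9 mph.

41.9 mph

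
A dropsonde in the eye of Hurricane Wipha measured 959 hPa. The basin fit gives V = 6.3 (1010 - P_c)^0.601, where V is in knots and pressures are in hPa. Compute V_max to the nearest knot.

ΔP = 1010 − 959 = 51 hPa.
51^0.601 ≈ 10.623.
V ≈ 6.3 × 10.623 ≈ 66.9 kt.

67 kt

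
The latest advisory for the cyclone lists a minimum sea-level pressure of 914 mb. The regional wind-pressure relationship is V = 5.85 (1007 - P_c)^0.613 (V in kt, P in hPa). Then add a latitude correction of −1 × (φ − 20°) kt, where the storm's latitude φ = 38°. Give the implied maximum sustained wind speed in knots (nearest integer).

76 kt

ΔP = 1007 − 914 = 93 mb.
93^0.613 ≈ 16.095.
V ≈ 5.85 × 16.095 ≈ 94.2 kt.
Latitude correction: −1 × (38 − 20) = -18 kt.
Corrected V ≈ 76.2 kt → 76 kt.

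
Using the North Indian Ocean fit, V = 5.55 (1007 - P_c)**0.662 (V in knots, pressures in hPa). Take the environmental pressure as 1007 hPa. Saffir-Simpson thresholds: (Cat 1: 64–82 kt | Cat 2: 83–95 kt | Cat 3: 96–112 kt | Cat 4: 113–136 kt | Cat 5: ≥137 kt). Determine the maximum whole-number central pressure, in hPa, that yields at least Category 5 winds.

880 hPa

Category 5 begins at V = 137 kt.
Required ΔP = (137/5.55)^(1/0.662) = 24.685^1.511 ≈ 126.87 hPa.
P_c ≤ 1007 − 126.87 = 880.13, so the highest integer P_c is 880 hPa.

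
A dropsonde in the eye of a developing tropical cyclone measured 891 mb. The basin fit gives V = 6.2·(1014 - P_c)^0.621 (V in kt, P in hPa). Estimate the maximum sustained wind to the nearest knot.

ΔP = 1014 − 891 = 123 mb.
123^0.621 ≈ 19.853.
V ≈ 6.2 × 19.853 ≈ 123.1 kt.

123 kt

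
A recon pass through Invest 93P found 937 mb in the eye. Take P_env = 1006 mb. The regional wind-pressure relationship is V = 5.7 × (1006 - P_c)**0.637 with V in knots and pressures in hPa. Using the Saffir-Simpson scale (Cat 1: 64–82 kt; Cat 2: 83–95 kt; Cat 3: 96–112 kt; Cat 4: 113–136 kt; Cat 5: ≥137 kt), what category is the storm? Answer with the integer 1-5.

2

ΔP = 1006 − 937 = 69 mb.
V ≈ 5.7 × 69^0.637 = 5.7 × 14.84 ≈ 85 kt.
85 kt falls in the Category 2 band.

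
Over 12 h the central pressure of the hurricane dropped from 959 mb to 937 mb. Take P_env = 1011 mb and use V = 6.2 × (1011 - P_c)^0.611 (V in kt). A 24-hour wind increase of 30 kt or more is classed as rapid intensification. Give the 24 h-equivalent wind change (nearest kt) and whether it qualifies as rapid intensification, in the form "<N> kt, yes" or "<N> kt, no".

V₁: ΔP = 52, V ≈ 6.2 × 52^0.611 ≈ 69.32 kt.
V₂: ΔP = 74, V ≈ 6.2 × 74^0.611 ≈ 86.00 kt.
ΔV over 12 h = 16.68 kt → 24 h equivalent = 16.68 × 24/12 ≈ 33.36 kt.
33 kt ≥ 30 kt ⇒ rapid intensification.

33 kt, yes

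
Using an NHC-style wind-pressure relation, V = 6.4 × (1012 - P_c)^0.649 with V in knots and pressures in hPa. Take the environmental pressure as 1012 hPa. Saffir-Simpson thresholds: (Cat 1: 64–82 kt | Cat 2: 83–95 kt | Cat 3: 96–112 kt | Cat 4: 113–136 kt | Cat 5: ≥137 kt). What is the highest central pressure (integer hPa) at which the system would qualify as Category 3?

Category 3 begins at V = 96 kt.
Required ΔP = (96/6.4)^(1/0.649) = 15.000^1.541 ≈ 64.89 hPa.
P_c ≤ 1012 − 64.89 = 947.11, so the highest integer P_c is 947 hPa.

947 hPa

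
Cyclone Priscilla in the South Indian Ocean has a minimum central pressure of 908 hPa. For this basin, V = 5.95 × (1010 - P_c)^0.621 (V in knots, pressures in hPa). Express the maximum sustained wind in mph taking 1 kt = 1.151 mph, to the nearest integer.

ΔP = 1010 − 908 = 102 hPa.
V ≈ 5.95 × 102^0.621 = 5.95 × 17.674 ≈ 105.162 kt.
105.162 × 1.151 ≈ 121.04 mph → 121 mph.

121 mph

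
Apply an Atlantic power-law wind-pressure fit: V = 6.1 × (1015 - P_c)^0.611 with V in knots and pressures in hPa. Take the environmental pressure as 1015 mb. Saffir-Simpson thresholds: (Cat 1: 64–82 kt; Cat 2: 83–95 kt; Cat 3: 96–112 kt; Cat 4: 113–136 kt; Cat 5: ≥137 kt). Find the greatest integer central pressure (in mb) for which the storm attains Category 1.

968 mb

Category 1 begins at V = 64 kt.
Required ΔP = (64/6.1)^(1/0.611) = 10.492^1.637 ≈ 46.86 mb.
P_c ≤ 1015 − 46.86 = 968.14, so the highest integer P_c is 968 mb.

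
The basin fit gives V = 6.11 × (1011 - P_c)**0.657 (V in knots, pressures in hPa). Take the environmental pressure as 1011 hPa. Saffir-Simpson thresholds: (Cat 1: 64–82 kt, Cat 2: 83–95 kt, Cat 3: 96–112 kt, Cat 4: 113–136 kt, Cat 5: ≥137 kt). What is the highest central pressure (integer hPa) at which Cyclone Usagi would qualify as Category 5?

897 hPa

Category 5 begins at V = 137 kt.
Required ΔP = (137/6.11)^(1/0.657) = 22.422^1.522 ≈ 113.72 hPa.
P_c ≤ 1011 − 113.72 = 897.28, so the highest integer P_c is 897 hPa.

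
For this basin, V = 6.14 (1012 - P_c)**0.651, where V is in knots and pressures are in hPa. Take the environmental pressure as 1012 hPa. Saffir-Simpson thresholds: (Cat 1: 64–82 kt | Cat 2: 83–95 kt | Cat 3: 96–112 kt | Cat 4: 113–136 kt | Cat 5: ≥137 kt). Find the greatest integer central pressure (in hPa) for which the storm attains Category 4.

Category 4 begins at V = 113 kt.
Required ΔP = (113/6.14)^(1/0.651) = 18.404^1.536 ≈ 87.71 hPa.
P_c ≤ 1012 − 87.71 = 924.29, so the highest integer P_c is 924 hPa.

924 hPa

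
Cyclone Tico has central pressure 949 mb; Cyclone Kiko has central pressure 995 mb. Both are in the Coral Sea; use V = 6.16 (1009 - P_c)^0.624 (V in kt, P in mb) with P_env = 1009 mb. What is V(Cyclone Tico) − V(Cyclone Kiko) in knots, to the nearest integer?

Cyclone Tico: ΔP = 60; V ≈ 6.16 × 60^0.624 ≈ 79.28 kt.
Cyclone Kiko: ΔP = 14; V ≈ 6.16 × 14^0.624 ≈ 31.97 kt.
Difference ≈ 79.28 − 31.97 = 47.31 → 47 kt.

47 kt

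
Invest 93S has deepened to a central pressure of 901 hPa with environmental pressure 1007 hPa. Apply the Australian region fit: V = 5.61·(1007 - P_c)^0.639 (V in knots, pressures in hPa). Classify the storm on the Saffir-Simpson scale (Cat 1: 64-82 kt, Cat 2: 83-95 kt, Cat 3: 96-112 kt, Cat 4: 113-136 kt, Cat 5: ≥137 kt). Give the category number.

ΔP = 1007 − 901 = 106 hPa.
V ≈ 5.61 × 106^0.639 = 5.61 × 19.69 ≈ 110 kt.
110 kt falls in the Category 3 band.

3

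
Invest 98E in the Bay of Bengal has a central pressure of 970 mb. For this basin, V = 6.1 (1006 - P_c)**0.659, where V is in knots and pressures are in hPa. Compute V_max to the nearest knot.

65 kt

ΔP = 1006 − 970 = 36 mb.
36^0.659 ≈ 10.607.
V ≈ 6.1 × 10.607 ≈ 64.7 kt.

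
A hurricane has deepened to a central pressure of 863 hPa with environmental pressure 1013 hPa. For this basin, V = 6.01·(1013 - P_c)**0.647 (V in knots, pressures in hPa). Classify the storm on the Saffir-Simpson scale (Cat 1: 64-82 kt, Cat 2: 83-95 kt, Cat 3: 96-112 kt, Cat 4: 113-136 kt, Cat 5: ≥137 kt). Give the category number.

ΔP = 1013 − 863 = 150 hPa.
V ≈ 6.01 × 150^0.647 = 6.01 × 25.58 ≈ 154 kt.
154 kt falls in the Category 5 band.

5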